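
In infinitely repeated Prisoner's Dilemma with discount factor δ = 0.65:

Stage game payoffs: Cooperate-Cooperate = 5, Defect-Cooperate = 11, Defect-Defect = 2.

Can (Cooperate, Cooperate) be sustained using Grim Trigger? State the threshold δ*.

δ* = 0.6667; since δ = 0.65 < 0.6667, cooperation cannot be sustained

Work:
For Grim Trigger:
Cooperate forever: 5/(1-δ)
Defect then punished: 11 + 2·δ/(1-δ)
Need: 5/(1-δ) ≥ 11 + 2·δ/(1-δ)
Solving: δ ≥ (T-R)/(T-P) = (11-5)/(11-2) = 0.6667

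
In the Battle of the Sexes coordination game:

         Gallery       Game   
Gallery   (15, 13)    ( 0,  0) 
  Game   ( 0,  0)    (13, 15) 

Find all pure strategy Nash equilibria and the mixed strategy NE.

Pure NE: (Gallery, Gallery) and (Game, Game); Mixed NE: p = 0.5357, q = 0.4643

Work:
Check pure NE:
(Gallery, Gallery): (15, 13) - no unilateral deviation beneficial
(Game, Game): (13, 15) - no unilateral deviation beneficial
Mixed NE: P1 plays Gallery with p = 0.5357, P2 plays Gallery with q = 0.4643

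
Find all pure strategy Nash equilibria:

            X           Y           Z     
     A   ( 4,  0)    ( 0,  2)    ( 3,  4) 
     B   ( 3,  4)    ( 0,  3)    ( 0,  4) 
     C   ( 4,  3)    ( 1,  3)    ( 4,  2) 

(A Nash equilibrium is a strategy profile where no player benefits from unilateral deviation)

Nash equilibrium: (C, X), (C, Y)

Work:
Best responses:
  P1 vs X: payoffs [4, 3, 4] → best response A/C (payoff 4)
  P1 vs Y: payoffs [0, 0, 1] → best response C (payoff 1)
  P1 vs Z: payoffs [3, 0, 4] → best response C (payoff 4)
  P2 vs A: payoffs [0, 2, 4] → best response Z (payoff 4)
  P2 vs B: payoffs [4, 3, 4] → best response X/Z (payoff 4)
  P2 vs C: payoffs [3, 3, 2] → best response X/Y (payoff 3)
Mutual best responses: (C,X), (C,Y) → Nash equilibria.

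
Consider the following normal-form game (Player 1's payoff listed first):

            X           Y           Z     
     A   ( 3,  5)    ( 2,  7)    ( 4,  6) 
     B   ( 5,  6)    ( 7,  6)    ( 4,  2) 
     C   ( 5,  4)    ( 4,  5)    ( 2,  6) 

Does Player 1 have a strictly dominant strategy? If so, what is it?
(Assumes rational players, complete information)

No strictly dominant strategy exists for Player 1

Work:
A strategy strictly dominates another if it gives a strictly higher payoff against every opponent action. Compare each pair of P1's strategies column-by-column:
  A vs B: [3 vs 5, 2 vs 7, 4 vs 4] → A does not strictly dominate B (column X: 3 ≤ 5)
  A vs C: [3 vs 5, 2 vs 4, 4 vs 2] → A does not strictly dominate C (column X: 3 ≤ 5)
  B vs A: [5 vs 3, 7 vs 2, 4 vs 4] → B does not strictly dominate A (column Z: 4 ≤ 4)
  B vs C: [5 vs 5, 7 vs 4, 4 vs 2] → B does not strictly dominate C (column X: 5 ≤ 5)
  C vs A: [5 vs 3, 4 vs 2, 2 vs 4] → C does not strictly dominate A (column Z: 2 ≤ 4)
  C vs B: [5 vs 5, 4 vs 7, 2 vs 4] → C does not strictly dominate B (column X: 5 ≤ 5)
No single strategy strictly dominates all others → no strictly dominant strategy.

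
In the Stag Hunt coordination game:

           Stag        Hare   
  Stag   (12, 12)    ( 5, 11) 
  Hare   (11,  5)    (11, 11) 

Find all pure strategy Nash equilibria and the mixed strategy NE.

Pure NE: (Stag, Stag) and (Hare, Hare); Mixed NE: p = 0.8571, q = 0.8571

Work:
Check pure NE:
(Stag, Stag): (12, 12) - no unilateral deviation beneficial
(Hare, Hare): (11, 11) - no unilateral deviation beneficial
Mixed NE: P1 plays Stag with p = 0.8571, P2 plays Stag with q = 0.8571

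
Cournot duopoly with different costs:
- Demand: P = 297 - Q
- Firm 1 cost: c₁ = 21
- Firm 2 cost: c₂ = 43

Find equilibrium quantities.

q₁* = 99.33, q₂* = 77.33

Work:
Reaction: q₁ = (297 - 21 - q₂)/2
Reaction: q₂ = (297 - 43 - q₁)/2
Solve simultaneously:
q₁* = (297 - 2×21 + 43)/3 = 99.33
q₂* = (297 - 2×43 + 21)/3 = 77.33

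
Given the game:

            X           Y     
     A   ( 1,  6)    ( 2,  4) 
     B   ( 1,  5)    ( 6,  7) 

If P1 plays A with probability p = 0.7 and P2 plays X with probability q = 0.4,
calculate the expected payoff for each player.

E[P1] = 2.32, E[P2] = 5.22

Work:
E[P1] = p·q·π₁(A,X) + p·(1-q)·π₁(A,Y) + (1-p)·q·π₁(B,X) + (1-p)·(1-q)·π₁(B,Y)
= 0.7·0.4·1 + 0.7·0.6·2 + 0.3·0.4·1 + 0.3·0.6·6
= 2.32

E[P2] = 5.22 (similar calculation)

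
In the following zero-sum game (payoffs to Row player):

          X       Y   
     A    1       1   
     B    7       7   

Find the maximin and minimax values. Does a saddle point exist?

Maximin = 7, Minimax = 7, Saddle: True

Work:
Row minimums: [1, 7] → maximin = 7
Column maximums: [7, 7] → minimax = 7
Saddle point exists! Game value = 7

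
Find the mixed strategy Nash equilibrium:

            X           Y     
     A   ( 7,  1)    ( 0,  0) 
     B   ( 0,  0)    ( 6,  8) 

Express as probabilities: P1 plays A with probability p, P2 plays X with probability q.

p = 0.8889, q = 0.4615

Work:
Find probabilities that make opponent indifferent:
P2 chooses q to make P1 indifferent between A and B
P1 chooses p to make P2 indifferent between X and Y
Mixed NE: P1 plays (A: 0.8889, B: 0.1111), P2 plays (X: 0.4615, Y: 0.5385)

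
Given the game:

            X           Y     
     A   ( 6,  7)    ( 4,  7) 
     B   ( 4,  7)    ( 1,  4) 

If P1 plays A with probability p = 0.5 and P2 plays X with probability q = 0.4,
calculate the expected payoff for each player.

E[P1] = 3.5, E[P2] = 6.1

Work:
E[P1] = p·q·π₁(A,X) + p·(1-q)·π₁(A,Y) + (1-p)·q·π₁(B,X) + (1-p)·(1-q)·π₁(B,Y)
= 0.5·0.4·6 + 0.5·0.6·4 + 0.5·0.4·4 + 0.5·0.6·1
= 3.5

E[P2] = 6.1 (similar calculation)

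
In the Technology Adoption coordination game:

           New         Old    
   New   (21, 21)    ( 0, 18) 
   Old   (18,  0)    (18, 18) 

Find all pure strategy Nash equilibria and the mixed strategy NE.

Pure NE: (New, New) and (Old, Old); Mixed NE: p = 0.8571, q = 0.8571

Work:
Check pure NE:
(New, New): (21, 21) - no unilateral deviation beneficial
(Old, Old): (18, 18) - no unilateral deviation beneficial
Mixed NE: P1 plays New with p = 0.8571, P2 plays New with q = 0.8571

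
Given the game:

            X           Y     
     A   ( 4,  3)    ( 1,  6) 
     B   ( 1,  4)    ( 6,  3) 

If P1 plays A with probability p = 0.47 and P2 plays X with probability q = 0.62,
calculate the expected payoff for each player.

E[P1] = 2.8812, E[P2] = 3.8644

Work:
E[P1] = p·q·π₁(A,X) + p·(1-q)·π₁(A,Y) + (1-p)·q·π₁(B,X) + (1-p)·(1-q)·π₁(B,Y)
= 0.47·0.62·4 + 0.47·0.38·1 + 0.53·0.62·1 + 0.53·0.38·6
= 2.8812

E[P2] = 3.8644 (similar calculation)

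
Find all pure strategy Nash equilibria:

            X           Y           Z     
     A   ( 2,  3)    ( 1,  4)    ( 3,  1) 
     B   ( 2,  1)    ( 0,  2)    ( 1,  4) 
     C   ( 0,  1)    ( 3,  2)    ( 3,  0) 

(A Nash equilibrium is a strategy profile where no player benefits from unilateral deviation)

Nash equilibrium: (C, Y)

Work:
Best responses:
  P1 vs X: payoffs [2, 2, 0] → best response A/B (payoff 2)
  P1 vs Y: payoffs [1, 0, 3] → best response C (payoff 3)
  P1 vs Z: payoffs [3, 1, 3] → best response A/C (payoff 3)
  P2 vs A: payoffs [3, 4, 1] → best response Y (payoff 4)
  P2 vs B: payoffs [1, 2, 4] → best response Z (payoff 4)
  P2 vs C: payoffs [1, 2, 0] → best response Y (payoff 2)
Mutual best responses: (C,Y) → Nash equilibria.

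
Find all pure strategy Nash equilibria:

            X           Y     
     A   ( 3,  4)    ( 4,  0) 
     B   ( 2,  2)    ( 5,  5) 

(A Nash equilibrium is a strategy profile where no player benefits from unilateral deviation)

Nash equilibrium: (A, X), (B, Y)

Work:
Best responses:
  P1 vs X: payoffs [3, 2] → best response A (payoff 3)
  P1 vs Y: payoffs [4, 5] → best response B (payoff 5)
  P2 vs A: payoffs [4, 0] → best response X (payoff 4)
  P2 vs B: payoffs [2, 5] → best response Y (payoff 5)
Mutual best responses: (A,X), (B,Y) → Nash equilibria.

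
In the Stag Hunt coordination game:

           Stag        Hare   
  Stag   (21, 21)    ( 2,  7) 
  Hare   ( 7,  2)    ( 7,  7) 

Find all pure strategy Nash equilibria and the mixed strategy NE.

Pure NE: (Stag, Stag) and (Hare, Hare); Mixed NE: p = 0.2632, q = 0.2632

Work:
Check pure NE:
(Stag, Stag): (21, 21) - no unilateral deviation beneficial
(Hare, Hare): (7, 7) - no unilateral deviation beneficial
Mixed NE: P1 plays Stag with p = 0.2632, P2 plays Stag with q = 0.2632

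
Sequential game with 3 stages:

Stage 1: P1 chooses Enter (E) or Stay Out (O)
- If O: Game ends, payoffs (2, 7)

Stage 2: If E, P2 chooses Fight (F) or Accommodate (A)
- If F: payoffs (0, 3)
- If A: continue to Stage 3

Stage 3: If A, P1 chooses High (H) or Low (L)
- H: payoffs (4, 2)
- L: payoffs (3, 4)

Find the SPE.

SPE: (O, F, H); Outcome (2, 7)

Work:
Stage 3: P1 chooses H (4 vs 3)
Stage 2: P2: F->3, A->2 (anticipating H). Choose F
Stage 1: P1: O->2, E->0 (anticipating F, H). Choose O
SPE path: O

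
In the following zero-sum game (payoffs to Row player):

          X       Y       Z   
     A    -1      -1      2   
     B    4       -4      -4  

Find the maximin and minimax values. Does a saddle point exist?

Maximin = -1, Minimax = -1, Saddle: True

Work:
Row minimums: [-1, -4] → maximin = -1
Column maximums: [4, -1, 2] → minimax = -1
Saddle point exists! Game value = -1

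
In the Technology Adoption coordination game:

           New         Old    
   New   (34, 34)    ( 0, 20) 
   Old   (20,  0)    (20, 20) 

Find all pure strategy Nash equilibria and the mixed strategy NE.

Pure NE: (New, New) and (Old, Old); Mixed NE: p = 0.5882, q = 0.5882

Work:
Check pure NE:
(New, New): (34, 34) - no unilateral deviation beneficial
(Old, Old): (20, 20) - no unilateral deviation beneficial
Mixed NE: P1 plays New with p = 0.5882, P2 plays New with q = 0.5882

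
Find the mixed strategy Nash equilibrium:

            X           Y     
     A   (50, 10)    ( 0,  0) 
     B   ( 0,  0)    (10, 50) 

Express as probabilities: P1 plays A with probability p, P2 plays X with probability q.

p = 0.8333, q = 0.1667

Work:
Find probabilities that make opponent indifferent:
P2 chooses q to make P1 indifferent between A and B
P1 chooses p to make P2 indifferent between X and Y
Mixed NE: P1 plays (A: 0.8333, B: 0.1667), P2 plays (X: 0.1667, Y: 0.8333)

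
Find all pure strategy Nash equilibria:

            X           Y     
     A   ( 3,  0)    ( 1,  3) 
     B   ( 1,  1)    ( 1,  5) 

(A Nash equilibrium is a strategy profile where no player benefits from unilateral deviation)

Nash equilibrium: (A, Y), (B, Y)

Work:
Best responses:
  P1 vs X: payoffs [3, 1] → best response A (payoff 3)
  P1 vs Y: payoffs [1, 1] → best response A/B (payoff 1)
  P2 vs A: payoffs [0, 3] → best response Y (payoff 3)
  P2 vs B: payoffs [1, 5] → best response Y (payoff 5)
Mutual best responses: (A,Y), (B,Y) → Nash equilibria.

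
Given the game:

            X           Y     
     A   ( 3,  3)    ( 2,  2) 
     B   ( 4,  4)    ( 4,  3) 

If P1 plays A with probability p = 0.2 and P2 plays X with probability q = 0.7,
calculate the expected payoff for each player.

E[P1] = 3.74, E[P2] = 3.5

Work:
E[P1] = p·q·π₁(A,X) + p·(1-q)·π₁(A,Y) + (1-p)·q·π₁(B,X) + (1-p)·(1-q)·π₁(B,Y)
= 0.2·0.7·3 + 0.2·0.3·2 + 0.8·0.7·4 + 0.8·0.3·4
= 3.74

E[P2] = 3.5 (similar calculation)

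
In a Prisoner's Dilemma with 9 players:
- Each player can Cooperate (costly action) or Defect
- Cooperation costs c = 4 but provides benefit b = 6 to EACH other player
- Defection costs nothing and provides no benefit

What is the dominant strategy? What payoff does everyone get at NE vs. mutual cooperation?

Dominant: Defect; NE payoff = 0; Coop payoff = 44

Work:
Defect dominates (saves cost c = 4, benefit to others is external)
NE: All defect → everyone gets 0
If all cooperate: each receives (8)×6 - 4 = 44
Social dilemma: 44 > 0 but NE gives 0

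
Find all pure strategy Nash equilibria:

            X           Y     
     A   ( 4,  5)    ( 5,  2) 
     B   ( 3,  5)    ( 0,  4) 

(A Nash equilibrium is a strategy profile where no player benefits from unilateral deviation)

Nash equilibrium: (A, X)

Work:
Best responses:
  P1 vs X: payoffs [4, 3] → best response A (payoff 4)
  P1 vs Y: payoffs [5, 0] → best response A (payoff 5)
  P2 vs A: payoffs [5, 2] → best response X (payoff 5)
  P2 vs B: payoffs [5, 4] → best response X (payoff 5)
Mutual best responses: (A,X) → Nash equilibria.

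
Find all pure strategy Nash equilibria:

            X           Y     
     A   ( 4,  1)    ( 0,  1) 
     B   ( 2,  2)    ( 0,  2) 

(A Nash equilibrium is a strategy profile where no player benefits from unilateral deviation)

Nash equilibrium: (A, X), (A, Y), (B, Y)

Work:
Best responses:
  P1 vs X: payoffs [4, 2] → best response A (payoff 4)
  P1 vs Y: payoffs [0, 0] → best response A/B (payoff 0)
  P2 vs A: payoffs [1, 1] → best response X/Y (payoff 1)
  P2 vs B: payoffs [2, 2] → best response X/Y (payoff 2)
Mutual best responses: (A,X), (A,Y), (B,Y) → Nash equilibria.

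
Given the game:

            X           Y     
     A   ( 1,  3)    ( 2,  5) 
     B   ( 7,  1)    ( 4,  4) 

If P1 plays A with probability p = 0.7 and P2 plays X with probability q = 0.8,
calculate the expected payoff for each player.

E[P1] = 2.76, E[P2] = 2.86

Work:
E[P1] = p·q·π₁(A,X) + p·(1-q)·π₁(A,Y) + (1-p)·q·π₁(B,X) + (1-p)·(1-q)·π₁(B,Y)
= 0.7·0.8·1 + 0.7·0.2·2 + 0.3·0.8·7 + 0.3·0.2·4
= 2.76

E[P2] = 2.86 (similar calculation)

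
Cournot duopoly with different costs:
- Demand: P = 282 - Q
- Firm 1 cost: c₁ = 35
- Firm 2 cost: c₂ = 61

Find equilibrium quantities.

q₁* = 91.0, q₂* = 65.0

Work:
Reaction: q₁ = (282 - 35 - q₂)/2
Reaction: q₂ = (282 - 61 - q₁)/2
Solve simultaneously:
q₁* = (282 - 2×35 + 61)/3 = 91.0
q₂* = (282 - 2×61 + 35)/3 = 65.0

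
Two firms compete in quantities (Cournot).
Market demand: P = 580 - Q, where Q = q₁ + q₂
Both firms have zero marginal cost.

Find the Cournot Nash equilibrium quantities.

q₁* = q₂* = 193.33; P* = 193.33

Work:
Profit: π_i = P·q_i = (a - q_i - q_j)·q_i
FOC: ∂π_i/∂q_i = a - 2q_i - q_j = 0
Reaction function: q_i = (580 - q_j)/2
Symmetry: q* = 580/3 = 193.33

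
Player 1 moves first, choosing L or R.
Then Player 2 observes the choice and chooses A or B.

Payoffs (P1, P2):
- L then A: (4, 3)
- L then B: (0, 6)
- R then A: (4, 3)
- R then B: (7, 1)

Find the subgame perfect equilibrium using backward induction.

P1 plays R, P2 plays B after L and A after R; Payoff (4, 3)

Work:
Backward induction:
After L: P2 chooses B → P1 gets 0
After R: P2 chooses A → P1 gets 4
P1 chooses R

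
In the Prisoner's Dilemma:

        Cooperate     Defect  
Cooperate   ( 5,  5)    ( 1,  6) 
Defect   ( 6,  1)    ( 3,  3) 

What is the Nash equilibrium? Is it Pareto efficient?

(Defect, Defect) is NE; not Pareto efficient

Work:
Defect dominates Cooperate for both players:
If P2 cooperates: Defect (6) > Cooperate (5)
If P2 defects: Defect (3) > Cooperate (1)
NE: (Defect, Defect) with payoff (3, 3)
But (Cooperate, Cooperate) = (5, 5) Pareto dominates (3, 3)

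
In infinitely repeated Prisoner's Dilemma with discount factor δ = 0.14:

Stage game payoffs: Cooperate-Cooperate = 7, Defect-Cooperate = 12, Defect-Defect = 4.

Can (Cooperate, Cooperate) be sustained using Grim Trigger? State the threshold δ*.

δ* = 0.625; since δ = 0.14 < 0.625, cooperation cannot be sustained

Work:
For Grim Trigger:
Cooperate forever: 7/(1-δ)
Defect then punished: 12 + 4·δ/(1-δ)
Need: 7/(1-δ) ≥ 12 + 4·δ/(1-δ)
Solving: δ ≥ (T-R)/(T-P) = (12-7)/(12-4) = 0.625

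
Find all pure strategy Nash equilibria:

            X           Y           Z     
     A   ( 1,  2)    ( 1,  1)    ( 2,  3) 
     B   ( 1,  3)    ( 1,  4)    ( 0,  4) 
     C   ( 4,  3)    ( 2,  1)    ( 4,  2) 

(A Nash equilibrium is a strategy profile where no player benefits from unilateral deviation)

Nash equilibrium: (C, X)

Work:
Best responses:
  P1 vs X: payoffs [1, 1, 4] → best response C (payoff 4)
  P1 vs Y: payoffs [1, 1, 2] → best response C (payoff 2)
  P1 vs Z: payoffs [2, 0, 4] → best response C (payoff 4)
  P2 vs A: payoffs [2, 1, 3] → best response Z (payoff 3)
  P2 vs B: payoffs [3, 4, 4] → best response Y/Z (payoff 4)
  P2 vs C: payoffs [3, 1, 2] → best response X (payoff 3)
Mutual best responses: (C,X) → Nash equilibria.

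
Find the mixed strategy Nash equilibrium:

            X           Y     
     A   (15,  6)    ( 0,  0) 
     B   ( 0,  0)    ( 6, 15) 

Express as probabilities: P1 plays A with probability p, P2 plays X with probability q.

p = 0.7143, q = 0.2857

Work:
Find probabilities that make opponent indifferent:
P2 chooses q to make P1 indifferent between A and B
P1 chooses p to make P2 indifferent between X and Y
Mixed NE: P1 plays (A: 0.7143, B: 0.2857), P2 plays (X: 0.2857, Y: 0.7143)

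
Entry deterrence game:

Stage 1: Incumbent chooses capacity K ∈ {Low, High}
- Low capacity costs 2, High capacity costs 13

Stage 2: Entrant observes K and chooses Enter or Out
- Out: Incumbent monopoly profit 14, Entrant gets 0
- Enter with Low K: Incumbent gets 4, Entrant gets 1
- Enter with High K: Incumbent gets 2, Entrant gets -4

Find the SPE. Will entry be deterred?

SPE: (Low, Enter|Low, Out|High); Entry not deterred. Incumbent net profit = 2, Entrant gets 1

Work:
After Low K: Entrant enters (1 > 0)
After High K: Entrant stays out (-4 < 0)
Incumbent: Low → 4−2=2, High → 14−13=1
Incumbent chooses Low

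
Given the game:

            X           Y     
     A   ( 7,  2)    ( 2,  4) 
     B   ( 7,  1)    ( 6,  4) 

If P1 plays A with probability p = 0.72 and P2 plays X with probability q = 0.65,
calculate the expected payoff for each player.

E[P1] = 5.642, E[P2] = 2.518

Work:
E[P1] = p·q·π₁(A,X) + p·(1-q)·π₁(A,Y) + (1-p)·q·π₁(B,X) + (1-p)·(1-q)·π₁(B,Y)
= 0.72·0.65·7 + 0.72·0.35·2 + 0.28·0.65·7 + 0.28·0.35·6
= 5.642

E[P2] = 2.518 (similar calculation)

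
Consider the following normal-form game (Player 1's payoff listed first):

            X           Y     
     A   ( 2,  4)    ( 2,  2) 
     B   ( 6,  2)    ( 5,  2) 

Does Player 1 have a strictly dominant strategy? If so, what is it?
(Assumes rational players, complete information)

Yes, Player 1's strictly dominant strategy is B

Work:
A strategy strictly dominates another if it gives a strictly higher payoff against every opponent action. Compare each pair of P1's strategies column-by-column:
  A vs B: [2 vs 6, 2 vs 5] → A does not strictly dominate B (column X: 2 ≤ 6)
  B vs A: [6 vs 2, 5 vs 2] → B strictly dominates A
B strictly dominates every other strategy → strictly dominant.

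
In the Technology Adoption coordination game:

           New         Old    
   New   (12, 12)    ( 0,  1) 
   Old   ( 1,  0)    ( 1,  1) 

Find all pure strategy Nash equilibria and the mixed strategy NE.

Pure NE: (New, New) and (Old, Old); Mixed NE: p = 0.0833, q = 0.0833

Work:
Check pure NE:
(New, New): (12, 12) - no unilateral deviation beneficial
(Old, Old): (1, 1) - no unilateral deviation beneficial
Mixed NE: P1 plays New with p = 0.0833, P2 plays New with q = 0.0833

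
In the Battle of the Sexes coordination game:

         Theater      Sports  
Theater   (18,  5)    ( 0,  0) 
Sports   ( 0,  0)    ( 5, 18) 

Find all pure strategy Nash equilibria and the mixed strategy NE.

Pure NE: (Theater, Theater) and (Sports, Sports); Mixed NE: p = 0.7826, q = 0.2174

Work:
Check pure NE:
(Theater, Theater): (18, 5) - no unilateral deviation beneficial
(Sports, Sports): (5, 18) - no unilateral deviation beneficial
Mixed NE: P1 plays Theater with p = 0.7826, P2 plays Theater with q = 0.2174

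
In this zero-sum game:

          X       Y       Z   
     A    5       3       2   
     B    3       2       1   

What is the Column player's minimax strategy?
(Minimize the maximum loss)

Column should play Z, value = 2

Work:
Column player minimizes Row's maximum payoff:
Column X: max payoff to Row = 5
Column Y: max payoff to Row = 3
Column Z: max payoff to Row = 2
Minimum is 2, achieved by column Z.
Minimax strategy: Z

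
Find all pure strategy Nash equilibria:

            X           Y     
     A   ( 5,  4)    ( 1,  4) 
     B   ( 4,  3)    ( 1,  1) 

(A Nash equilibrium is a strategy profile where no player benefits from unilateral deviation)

Nash equilibrium: (A, X), (A, Y)

Work:
Best responses:
  P1 vs X: payoffs [5, 4] → best response A (payoff 5)
  P1 vs Y: payoffs [1, 1] → best response A/B (payoff 1)
  P2 vs A: payoffs [4, 4] → best response X/Y (payoff 4)
  P2 vs B: payoffs [3, 1] → best response X (payoff 3)
Mutual best responses: (A,X), (A,Y) → Nash equilibria.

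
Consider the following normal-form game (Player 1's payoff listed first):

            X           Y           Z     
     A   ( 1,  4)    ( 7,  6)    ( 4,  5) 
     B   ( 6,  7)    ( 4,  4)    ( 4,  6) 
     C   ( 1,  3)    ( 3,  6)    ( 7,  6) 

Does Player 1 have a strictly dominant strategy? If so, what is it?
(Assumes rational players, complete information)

No strictly dominant strategy exists for Player 1

Work:
A strategy strictly dominates another if it gives a strictly higher payoff against every opponent action. Compare each pair of P1's strategies column-by-column:
  A vs B: [1 vs 6, 7 vs 4, 4 vs 4] → A does not strictly dominate B (column X: 1 ≤ 6)
  A vs C: [1 vs 1, 7 vs 3, 4 vs 7] → A does not strictly dominate C (column X: 1 ≤ 1)
  B vs A: [6 vs 1, 4 vs 7, 4 vs 4] → B does not strictly dominate A (column Y: 4 ≤ 7)
  B vs C: [6 vs 1, 4 vs 3, 4 vs 7] → B does not strictly dominate C (column Z: 4 ≤ 7)
  C vs A: [1 vs 1, 3 vs 7, 7 vs 4] → C does not strictly dominate A (column X: 1 ≤ 1)
  C vs B: [1 vs 6, 3 vs 4, 7 vs 4] → C does not strictly dominate B (column X: 1 ≤ 6)
No single strategy strictly dominates all others → no strictly dominant strategy.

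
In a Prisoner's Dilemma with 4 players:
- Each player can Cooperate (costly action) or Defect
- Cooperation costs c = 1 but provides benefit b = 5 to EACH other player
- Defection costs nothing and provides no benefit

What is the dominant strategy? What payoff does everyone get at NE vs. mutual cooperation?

Dominant: Defect; NE payoff = 0; Coop payoff = 14

Work:
Defect dominates (saves cost c = 1, benefit to others is external)
NE: All defect → everyone gets 0
If all cooperate: each receives (3)×5 - 1 = 14
Social dilemma: 14 > 0 but NE gives 0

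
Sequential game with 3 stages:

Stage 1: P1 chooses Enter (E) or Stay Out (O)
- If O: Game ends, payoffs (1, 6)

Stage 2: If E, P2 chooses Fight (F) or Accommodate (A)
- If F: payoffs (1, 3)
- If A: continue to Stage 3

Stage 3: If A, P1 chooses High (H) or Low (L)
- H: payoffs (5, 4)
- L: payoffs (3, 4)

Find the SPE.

SPE: (E, A, H); Outcome (5, 4)

Work:
Stage 3: P1 chooses H (5 vs 3)
Stage 2: P2: F->3, A->4 (anticipating H). Choose A
Stage 1: P1: O->1, E->5 (anticipating A, H). Choose E
SPE path: E -> A -> H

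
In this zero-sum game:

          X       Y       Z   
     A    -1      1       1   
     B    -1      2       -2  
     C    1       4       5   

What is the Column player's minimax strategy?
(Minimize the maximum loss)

Column should play X, value = 1

Work:
Column player minimizes Row's maximum payoff:
Column X: max payoff to Row = 1
Column Y: max payoff to Row = 4
Column Z: max payoff to Row = 5
Minimum is 1, achieved by column X.
Minimax strategy: X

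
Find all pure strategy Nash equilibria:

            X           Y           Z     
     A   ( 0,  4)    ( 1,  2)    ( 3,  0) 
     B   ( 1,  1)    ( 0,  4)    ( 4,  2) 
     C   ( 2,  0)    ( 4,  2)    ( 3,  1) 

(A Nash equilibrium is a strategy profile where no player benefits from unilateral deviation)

Nash equilibrium: (C, Y)

Work:
Best responses:
  P1 vs X: payoffs [0, 1, 2] → best response C (payoff 2)
  P1 vs Y: payoffs [1, 0, 4] → best response C (payoff 4)
  P1 vs Z: payoffs [3, 4, 3] → best response B (payoff 4)
  P2 vs A: payoffs [4, 2, 0] → best response X (payoff 4)
  P2 vs B: payoffs [1, 4, 2] → best response Y (payoff 4)
  P2 vs C: payoffs [0, 2, 1] → best response Y (payoff 2)
Mutual best responses: (C,Y) → Nash equilibria.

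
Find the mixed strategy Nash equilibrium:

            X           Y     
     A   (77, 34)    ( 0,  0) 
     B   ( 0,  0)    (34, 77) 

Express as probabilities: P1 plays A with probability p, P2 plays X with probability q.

p = 0.6937, q = 0.3063

Work:
Find probabilities that make opponent indifferent:
P2 chooses q to make P1 indifferent between A and B
P1 chooses p to make P2 indifferent between X and Y
Mixed NE: P1 plays (A: 0.6937, B: 0.3063), P2 plays (X: 0.3063, Y: 0.6937)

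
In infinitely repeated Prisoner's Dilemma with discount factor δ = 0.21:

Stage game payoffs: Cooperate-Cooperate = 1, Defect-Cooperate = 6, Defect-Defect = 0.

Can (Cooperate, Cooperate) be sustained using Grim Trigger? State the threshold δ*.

δ* = 0.8333; since δ = 0.21 < 0.8333, cooperation cannot be sustained

Work:
For Grim Trigger:
Cooperate forever: 1/(1-δ)
Defect then punished: 6 + 0·δ/(1-δ)
Need: 1/(1-δ) ≥ 6 + 0·δ/(1-δ)
Solving: δ ≥ (T-R)/(T-P) = (6-1)/(6-0) = 0.8333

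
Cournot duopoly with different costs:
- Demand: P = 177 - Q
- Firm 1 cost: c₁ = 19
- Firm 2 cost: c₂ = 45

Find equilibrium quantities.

q₁* = 61.33, q₂* = 35.33

Work:
Reaction: q₁ = (177 - 19 - q₂)/2
Reaction: q₂ = (177 - 45 - q₁)/2
Solve simultaneously:
q₁* = (177 - 2×19 + 45)/3 = 61.33
q₂* = (177 - 2×45 + 19)/3 = 35.33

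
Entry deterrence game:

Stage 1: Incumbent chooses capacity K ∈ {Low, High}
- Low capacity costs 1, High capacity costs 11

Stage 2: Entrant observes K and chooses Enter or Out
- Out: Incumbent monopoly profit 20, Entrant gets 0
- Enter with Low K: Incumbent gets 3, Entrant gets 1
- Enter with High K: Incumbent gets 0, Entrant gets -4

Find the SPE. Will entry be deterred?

SPE: (High, Enter|Low, Out|High); Entry deterred. Incumbent net profit = 9

Work:
After Low K: Entrant enters (1 > 0)
After High K: Entrant stays out (-4 < 0)
Incumbent: Low → 3−1=2, High → 20−11=9
Incumbent chooses High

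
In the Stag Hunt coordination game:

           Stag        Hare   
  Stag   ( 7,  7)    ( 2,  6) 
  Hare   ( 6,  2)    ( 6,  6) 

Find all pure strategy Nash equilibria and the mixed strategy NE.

Pure NE: (Stag, Stag) and (Hare, Hare); Mixed NE: p = 0.8, q = 0.8

Work:
Check pure NE:
(Stag, Stag): (7, 7) - no unilateral deviation beneficial
(Hare, Hare): (6, 6) - no unilateral deviation beneficial
Mixed NE: P1 plays Stag with p = 0.8, P2 plays Stag with q = 0.8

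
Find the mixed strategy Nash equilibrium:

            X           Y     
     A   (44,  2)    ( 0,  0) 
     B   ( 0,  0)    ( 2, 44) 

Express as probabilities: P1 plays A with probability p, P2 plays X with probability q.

p = 0.9565, q = 0.0435

Work:
Find probabilities that make opponent indifferent:
P2 chooses q to make P1 indifferent between A and B
P1 chooses p to make P2 indifferent between X and Y
Mixed NE: P1 plays (A: 0.9565, B: 0.0435), P2 plays (X: 0.0435, Y: 0.9565)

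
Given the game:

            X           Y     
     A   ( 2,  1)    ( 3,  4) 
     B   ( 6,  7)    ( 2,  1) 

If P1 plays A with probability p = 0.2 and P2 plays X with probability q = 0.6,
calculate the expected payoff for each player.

E[P1] = 4.0, E[P2] = 4.12

Work:
E[P1] = p·q·π₁(A,X) + p·(1-q)·π₁(A,Y) + (1-p)·q·π₁(B,X) + (1-p)·(1-q)·π₁(B,Y)
= 0.2·0.6·2 + 0.2·0.4·3 + 0.8·0.6·6 + 0.8·0.4·2
= 4.0

E[P2] = 4.12 (similar calculation)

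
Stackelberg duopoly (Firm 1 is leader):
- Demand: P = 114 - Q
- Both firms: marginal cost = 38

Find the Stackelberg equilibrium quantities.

q₁* (leader) = 38.0, q₂* (follower) = 19.0

Work:
Follower's reaction: q₂ = (a - c - q₁)/2
Leader substitutes: π₁ = q₁·(a - q₁ - (a-c-q₁)/2 - c)
FOC: q₁* = (114 - 38)/2 = 38.00
Then: q₂* = (114 - 38 - 38.0)/2 = 19.00
Leader has first-mover advantage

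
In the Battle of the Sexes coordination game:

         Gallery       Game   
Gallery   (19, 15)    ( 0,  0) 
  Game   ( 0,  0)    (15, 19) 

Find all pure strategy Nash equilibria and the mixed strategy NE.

Pure NE: (Gallery, Gallery) and (Game, Game); Mixed NE: p = 0.5588, q = 0.4412

Work:
Check pure NE:
(Gallery, Gallery): (19, 15) - no unilateral deviation beneficial
(Game, Game): (15, 19) - no unilateral deviation beneficial
Mixed NE: P1 plays Gallery with p = 0.5588, P2 plays Gallery with q = 0.4412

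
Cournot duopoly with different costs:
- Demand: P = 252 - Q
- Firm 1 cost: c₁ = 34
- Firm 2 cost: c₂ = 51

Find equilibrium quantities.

q₁* = 78.33, q₂* = 61.33

Work:
Reaction: q₁ = (252 - 34 - q₂)/2
Reaction: q₂ = (252 - 51 - q₁)/2
Solve simultaneously:
q₁* = (252 - 2×34 + 51)/3 = 78.33
q₂* = (252 - 2×51 + 34)/3 = 61.33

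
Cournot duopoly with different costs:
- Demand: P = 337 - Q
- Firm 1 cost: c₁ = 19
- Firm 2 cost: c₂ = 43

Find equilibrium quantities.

q₁* = 114.0, q₂* = 90.0

Work:
Reaction: q₁ = (337 - 19 - q₂)/2
Reaction: q₂ = (337 - 43 - q₁)/2
Solve simultaneously:
q₁* = (337 - 2×19 + 43)/3 = 114.0
q₂* = (337 - 2×43 + 19)/3 = 90.0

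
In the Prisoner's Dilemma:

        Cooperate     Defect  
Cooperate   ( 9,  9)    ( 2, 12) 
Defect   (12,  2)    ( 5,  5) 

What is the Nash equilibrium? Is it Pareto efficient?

(Defect, Defect) is NE; not Pareto efficient

Work:
Defect dominates Cooperate for both players:
If P2 cooperates: Defect (12) > Cooperate (9)
If P2 defects: Defect (5) > Cooperate (2)
NE: (Defect, Defect) with payoff (5, 5)
But (Cooperate, Cooperate) = (9, 9) Pareto dominates (5, 5)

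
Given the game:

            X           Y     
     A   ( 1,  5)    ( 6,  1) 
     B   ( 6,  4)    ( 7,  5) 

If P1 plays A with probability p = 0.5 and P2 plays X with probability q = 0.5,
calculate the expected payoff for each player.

E[P1] = 5.0, E[P2] = 3.75

Work:
E[P1] = p·q·π₁(A,X) + p·(1-q)·π₁(A,Y) + (1-p)·q·π₁(B,X) + (1-p)·(1-q)·π₁(B,Y)
= 0.5·0.5·1 + 0.5·0.5·6 + 0.5·0.5·6 + 0.5·0.5·7
= 5.0

E[P2] = 3.75 (similar calculation)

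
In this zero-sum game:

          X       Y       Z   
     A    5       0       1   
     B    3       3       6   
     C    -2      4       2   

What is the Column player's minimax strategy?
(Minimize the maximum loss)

Column should play Y, value = 4

Work:
Column player minimizes Row's maximum payoff:
Column X: max payoff to Row = 5
Column Y: max payoff to Row = 4
Column Z: max payoff to Row = 6
Minimum is 4, achieved by column Y.
Minimax strategy: Y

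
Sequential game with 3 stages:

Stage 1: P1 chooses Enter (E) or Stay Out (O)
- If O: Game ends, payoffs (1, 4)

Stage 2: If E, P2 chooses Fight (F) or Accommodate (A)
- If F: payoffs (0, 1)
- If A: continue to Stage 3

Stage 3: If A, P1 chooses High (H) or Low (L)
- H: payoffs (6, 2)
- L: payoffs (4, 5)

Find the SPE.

SPE: (E, A, H); Outcome (6, 2)

Work:
Stage 3: P1 chooses H (6 vs 4)
Stage 2: P2: F->1, A->2 (anticipating H). Choose A
Stage 1: P1: O->1, E->6 (anticipating A, H). Choose E
SPE path: E -> A -> H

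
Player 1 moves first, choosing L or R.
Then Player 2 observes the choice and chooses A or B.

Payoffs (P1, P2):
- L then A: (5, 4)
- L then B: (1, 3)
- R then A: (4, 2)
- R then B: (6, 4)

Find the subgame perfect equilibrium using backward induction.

P1 plays R, P2 plays A after L and B after R; Payoff (6, 4)

Work:
Backward induction:
After L: P2 chooses A → P1 gets 5
After R: P2 chooses B → P1 gets 6
P1 chooses R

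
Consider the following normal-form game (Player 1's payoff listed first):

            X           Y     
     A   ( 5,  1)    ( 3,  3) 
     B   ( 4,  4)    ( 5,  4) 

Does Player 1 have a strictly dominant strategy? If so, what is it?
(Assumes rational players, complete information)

No strictly dominant strategy exists for Player 1

Work:
A strategy strictly dominates another if it gives a strictly higher payoff against every opponent action. Compare each pair of P1's strategies column-by-column:
  A vs B: [5 vs 4, 3 vs 5] → A does not strictly dominate B (column Y: 3 ≤ 5)
  B vs A: [4 vs 5, 5 vs 3] → B does not strictly dominate A (column X: 4 ≤ 5)
No single strategy strictly dominates all others → no strictly dominant strategy.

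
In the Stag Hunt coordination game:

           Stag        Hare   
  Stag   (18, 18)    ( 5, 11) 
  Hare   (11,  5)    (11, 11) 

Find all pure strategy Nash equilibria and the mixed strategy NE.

Pure NE: (Stag, Stag) and (Hare, Hare); Mixed NE: p = 0.4615, q = 0.4615

Work:
Check pure NE:
(Stag, Stag): (18, 18) - no unilateral deviation beneficial
(Hare, Hare): (11, 11) - no unilateral deviation beneficial
Mixed NE: P1 plays Stag with p = 0.4615, P2 plays Stag with q = 0.4615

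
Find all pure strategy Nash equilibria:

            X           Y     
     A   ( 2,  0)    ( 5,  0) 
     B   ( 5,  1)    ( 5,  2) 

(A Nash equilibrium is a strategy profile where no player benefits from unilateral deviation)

Nash equilibrium: (A, Y), (B, Y)

Work:
Best responses:
  P1 vs X: payoffs [2, 5] → best response B (payoff 5)
  P1 vs Y: payoffs [5, 5] → best response A/B (payoff 5)
  P2 vs A: payoffs [0, 0] → best response X/Y (payoff 0)
  P2 vs B: payoffs [1, 2] → best response Y (payoff 2)
Mutual best responses: (A,Y), (B,Y) → Nash equilibria.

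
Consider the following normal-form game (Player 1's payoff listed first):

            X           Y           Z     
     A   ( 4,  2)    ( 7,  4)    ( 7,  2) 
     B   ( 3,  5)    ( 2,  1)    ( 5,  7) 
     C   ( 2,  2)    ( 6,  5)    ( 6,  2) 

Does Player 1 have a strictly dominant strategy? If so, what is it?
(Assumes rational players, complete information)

Yes, Player 1's strictly dominant strategy is A

Work:
A strategy strictly dominates another if it gives a strictly higher payoff against every opponent action. Compare each pair of P1's strategies column-by-column:
  A vs B: [4 vs 3, 7 vs 2, 7 vs 5] → A strictly dominates B
  A vs C: [4 vs 2, 7 vs 6, 7 vs 6] → A strictly dominates C
  B vs A: [3 vs 4, 2 vs 7, 5 vs 7] → B does not strictly dominate A (column X: 3 ≤ 4)
  B vs C: [3 vs 2, 2 vs 6, 5 vs 6] → B does not strictly dominate C (column Y: 2 ≤ 6)
  C vs A: [2 vs 4, 6 vs 7, 6 vs 7] → C does not strictly dominate A (column X: 2 ≤ 4)
  C vs B: [2 vs 3, 6 vs 2, 6 vs 5] → C does not strictly dominate B (column X: 2 ≤ 3)
A strictly dominates every other strategy → strictly dominant.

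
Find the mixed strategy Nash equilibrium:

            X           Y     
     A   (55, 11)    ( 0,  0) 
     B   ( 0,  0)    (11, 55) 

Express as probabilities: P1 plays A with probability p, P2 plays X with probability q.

p = 0.8333, q = 0.1667

Work:
Find probabilities that make opponent indifferent:
P2 chooses q to make P1 indifferent between A and B
P1 chooses p to make P2 indifferent between X and Y
Mixed NE: P1 plays (A: 0.8333, B: 0.1667), P2 plays (X: 0.1667, Y: 0.8333)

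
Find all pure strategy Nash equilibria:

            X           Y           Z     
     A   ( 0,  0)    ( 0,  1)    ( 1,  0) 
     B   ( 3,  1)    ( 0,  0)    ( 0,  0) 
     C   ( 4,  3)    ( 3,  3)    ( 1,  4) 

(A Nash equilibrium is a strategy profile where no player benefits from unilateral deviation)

Nash equilibrium: (C, Z)

Work:
Best responses:
  P1 vs X: payoffs [0, 3, 4] → best response C (payoff 4)
  P1 vs Y: payoffs [0, 0, 3] → best response C (payoff 3)
  P1 vs Z: payoffs [1, 0, 1] → best response A/C (payoff 1)
  P2 vs A: payoffs [0, 1, 0] → best response Y (payoff 1)
  P2 vs B: payoffs [1, 0, 0] → best response X (payoff 1)
  P2 vs C: payoffs [3, 3, 4] → best response Z (payoff 4)
Mutual best responses: (C,Z) → Nash equilibria.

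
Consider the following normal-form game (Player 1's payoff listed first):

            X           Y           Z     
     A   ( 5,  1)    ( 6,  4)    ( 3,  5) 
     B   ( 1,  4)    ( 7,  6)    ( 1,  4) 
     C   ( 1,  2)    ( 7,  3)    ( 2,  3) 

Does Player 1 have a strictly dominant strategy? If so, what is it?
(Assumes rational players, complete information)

No strictly dominant strategy exists for Player 1

Work:
A strategy strictly dominates another if it gives a strictly higher payoff against every opponent action. Compare each pair of P1's strategies column-by-column:
  A vs B: [5 vs 1, 6 vs 7, 3 vs 1] → A does not strictly dominate B (column Y: 6 ≤ 7)
  A vs C: [5 vs 1, 6 vs 7, 3 vs 2] → A does not strictly dominate C (column Y: 6 ≤ 7)
  B vs A: [1 vs 5, 7 vs 6, 1 vs 3] → B does not strictly dominate A (column X: 1 ≤ 5)
  B vs C: [1 vs 1, 7 vs 7, 1 vs 2] → B does not strictly dominate C (column X: 1 ≤ 1)
  C vs A: [1 vs 5, 7 vs 6, 2 vs 3] → C does not strictly dominate A (column X: 1 ≤ 5)
  C vs B: [1 vs 1, 7 vs 7, 2 vs 1] → C does not strictly dominate B (column X: 1 ≤ 1)
No single strategy strictly dominates all others → no strictly dominant strategy.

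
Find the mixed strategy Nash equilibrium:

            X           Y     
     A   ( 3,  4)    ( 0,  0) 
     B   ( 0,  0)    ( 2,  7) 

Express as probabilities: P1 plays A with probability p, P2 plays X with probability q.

p = 0.6364, q = 0.4

Work:
Find probabilities that make opponent indifferent:
P2 chooses q to make P1 indifferent between A and B
P1 chooses p to make P2 indifferent between X and Y
Mixed NE: P1 plays (A: 0.6364, B: 0.3636), P2 plays (X: 0.4, Y: 0.6)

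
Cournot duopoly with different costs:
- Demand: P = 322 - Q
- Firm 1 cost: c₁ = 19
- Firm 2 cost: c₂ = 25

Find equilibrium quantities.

q₁* = 103.0, q₂* = 97.0

Work:
Reaction: q₁ = (322 - 19 - q₂)/2
Reaction: q₂ = (322 - 25 - q₁)/2
Solve simultaneously:
q₁* = (322 - 2×19 + 25)/3 = 103.0
q₂* = (322 - 2×25 + 19)/3 = 97.0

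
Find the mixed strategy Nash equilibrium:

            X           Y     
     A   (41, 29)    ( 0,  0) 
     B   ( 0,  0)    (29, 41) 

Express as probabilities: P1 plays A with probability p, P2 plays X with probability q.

p = 0.5857, q = 0.4143

Work:
Find probabilities that make opponent indifferent:
P2 chooses q to make P1 indifferent between A and B
P1 chooses p to make P2 indifferent between X and Y
Mixed NE: P1 plays (A: 0.5857, B: 0.4143), P2 plays (X: 0.4143, Y: 0.5857)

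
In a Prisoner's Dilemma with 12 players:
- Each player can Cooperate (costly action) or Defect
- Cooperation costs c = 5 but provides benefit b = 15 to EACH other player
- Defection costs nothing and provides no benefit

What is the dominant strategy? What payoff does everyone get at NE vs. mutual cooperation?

Dominant: Defect; NE payoff = 0; Coop payoff = 160

Work:
Defect dominates (saves cost c = 5, benefit to others is external)
NE: All defect → everyone gets 0
If all cooperate: each receives (11)×15 - 5 = 160
Social dilemma: 160 > 0 but NE gives 0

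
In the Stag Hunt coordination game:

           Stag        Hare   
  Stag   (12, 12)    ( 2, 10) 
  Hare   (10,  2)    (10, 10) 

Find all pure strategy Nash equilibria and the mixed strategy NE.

Pure NE: (Stag, Stag) and (Hare, Hare); Mixed NE: p = 0.8, q = 0.8

Work:
Check pure NE:
(Stag, Stag): (12, 12) - no unilateral deviation beneficial
(Hare, Hare): (10, 10) - no unilateral deviation beneficial
Mixed NE: P1 plays Stag with p = 0.8, P2 plays Stag with q = 0.8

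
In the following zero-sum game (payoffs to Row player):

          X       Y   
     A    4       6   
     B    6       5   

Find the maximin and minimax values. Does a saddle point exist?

Maximin = 5, Minimax = 6, Saddle: False

Work:
Row minimums: [4, 5] → maximin = 5
Column maximums: [6, 6] → minimax = 6
No saddle point (maximin ≠ minimax). Mixed strategy needed.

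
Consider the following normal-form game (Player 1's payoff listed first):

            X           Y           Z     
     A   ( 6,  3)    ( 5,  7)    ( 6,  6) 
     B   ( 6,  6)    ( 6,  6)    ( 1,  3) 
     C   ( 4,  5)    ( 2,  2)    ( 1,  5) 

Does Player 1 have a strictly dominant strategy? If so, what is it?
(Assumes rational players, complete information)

No strictly dominant strategy exists for Player 1

Work:
A strategy strictly dominates another if it gives a strictly higher payoff against every opponent action. Compare each pair of P1's strategies column-by-column:
  A vs B: [6 vs 6, 5 vs 6, 6 vs 1] → A does not strictly dominate B (column X: 6 ≤ 6)
  A vs C: [6 vs 4, 5 vs 2, 6 vs 1] → A strictly dominates C
  B vs A: [6 vs 6, 6 vs 5, 1 vs 6] → B does not strictly dominate A (column X: 6 ≤ 6)
  B vs C: [6 vs 4, 6 vs 2, 1 vs 1] → B does not strictly dominate C (column Z: 1 ≤ 1)
  C vs A: [4 vs 6, 2 vs 5, 1 vs 6] → C does not strictly dominate A (column X: 4 ≤ 6)
  C vs B: [4 vs 6, 2 vs 6, 1 vs 1] → C does not strictly dominate B (column X: 4 ≤ 6)
No single strategy strictly dominates all others → no strictly dominant strategy.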